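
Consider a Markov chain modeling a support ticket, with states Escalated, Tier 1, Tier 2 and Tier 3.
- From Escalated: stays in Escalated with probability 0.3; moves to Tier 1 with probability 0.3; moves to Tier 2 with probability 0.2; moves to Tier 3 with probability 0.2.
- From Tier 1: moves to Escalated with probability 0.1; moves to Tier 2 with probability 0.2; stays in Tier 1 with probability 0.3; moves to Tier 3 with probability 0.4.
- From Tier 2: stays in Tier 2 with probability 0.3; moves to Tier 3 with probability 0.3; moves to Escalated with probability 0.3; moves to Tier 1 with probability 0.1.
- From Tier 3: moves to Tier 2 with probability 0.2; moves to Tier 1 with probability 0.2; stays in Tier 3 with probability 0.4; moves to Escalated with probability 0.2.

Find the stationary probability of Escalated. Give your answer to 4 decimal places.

Let the stationary distribution be π with π = πP and π_1 + π_2 + π_3 + π_4 = 1.
π_1 = 0.3·π_1 + 0.1·π_2 + 0.3·π_3 + 0.2·π_4
π_2 = 0.3·π_1 + 0.3·π_2 + 0.1·π_3 + 0.2·π_4
π_3 = 0.2·π_1 + 0.2·π_2 + 0.3·π_3 + 0.2·π_4
Solving with the normalization constraint gives π = (0.2222, 0.2222, 0.2222, 0.3333).
So the stationary probability of Escalated is 0.2222.

0.2222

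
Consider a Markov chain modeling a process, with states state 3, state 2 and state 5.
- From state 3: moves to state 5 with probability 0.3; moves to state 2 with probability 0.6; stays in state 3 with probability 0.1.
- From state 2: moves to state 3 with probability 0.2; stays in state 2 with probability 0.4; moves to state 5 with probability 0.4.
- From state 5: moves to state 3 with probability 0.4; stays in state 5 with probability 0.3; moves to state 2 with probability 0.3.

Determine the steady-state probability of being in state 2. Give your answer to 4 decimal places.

0.4146

Let the stationary distribution be π with π = πP and π_1 + π_2 + π_3 = 1.
π_1 = 0.1·π_1 + 0.2·π_2 + 0.4·π_3
π_2 = 0.6·π_1 + 0.4·π_2 + 0.3·π_3
Solving with the normalization constraint gives π = (0.2439, 0.4146, 0.3415).
So the stationary probability of state 2 is 0.4146.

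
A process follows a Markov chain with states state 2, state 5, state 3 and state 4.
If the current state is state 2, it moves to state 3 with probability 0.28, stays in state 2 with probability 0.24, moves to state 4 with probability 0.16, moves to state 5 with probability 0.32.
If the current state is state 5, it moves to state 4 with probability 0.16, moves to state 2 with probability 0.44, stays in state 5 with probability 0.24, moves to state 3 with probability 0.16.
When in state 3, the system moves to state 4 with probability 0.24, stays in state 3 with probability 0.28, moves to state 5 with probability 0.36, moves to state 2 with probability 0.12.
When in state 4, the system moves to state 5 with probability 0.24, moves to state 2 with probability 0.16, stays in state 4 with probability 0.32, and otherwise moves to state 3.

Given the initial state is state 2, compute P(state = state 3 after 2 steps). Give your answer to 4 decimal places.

0.2416

Propagate the distribution vector 2 steps from state 2.
After 0 steps: (1.0000, 0.0000, 0.0000, 0.0000)
After 1 step: (0.2400, 0.3200, 0.2800, 0.1600)
After 2 steps: (0.2576, 0.2928, 0.2416, 0.2080)
P(in state 3 after 2 steps) = 0.2416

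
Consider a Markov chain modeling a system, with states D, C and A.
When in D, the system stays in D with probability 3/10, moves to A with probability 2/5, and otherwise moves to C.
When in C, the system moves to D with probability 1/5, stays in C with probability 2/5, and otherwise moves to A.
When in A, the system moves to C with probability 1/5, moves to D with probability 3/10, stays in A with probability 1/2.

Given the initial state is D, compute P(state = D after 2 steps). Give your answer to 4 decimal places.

Sum over the intermediate state after 1 step:
P = P(D→D)·P(D→D) + P(D→C)·P(C→D) + P(D→A)·P(A→D)
  = 0.3×0.3 + 0.3×0.2 + 0.4×0.3
  = 0.0900 + 0.0600 + 0.1200 = 0.2700

0.2700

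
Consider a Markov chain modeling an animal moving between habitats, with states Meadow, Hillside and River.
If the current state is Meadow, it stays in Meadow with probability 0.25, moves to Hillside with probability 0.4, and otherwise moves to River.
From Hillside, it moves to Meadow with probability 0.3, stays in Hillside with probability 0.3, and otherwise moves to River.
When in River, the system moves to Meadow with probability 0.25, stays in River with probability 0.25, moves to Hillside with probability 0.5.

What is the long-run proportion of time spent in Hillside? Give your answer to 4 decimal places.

Let the stationary distribution be π with π = πP and π_1 + π_2 + π_3 = 1.
π_1 = 0.25·π_1 + 0.3·π_2 + 0.25·π_3
π_2 = 0.4·π_1 + 0.3·π_2 + 0.5·π_3
Solving with the normalization constraint gives π = (0.2697, 0.3942, 0.3361).
So the stationary probability of Hillside is 0.3942.

0.3942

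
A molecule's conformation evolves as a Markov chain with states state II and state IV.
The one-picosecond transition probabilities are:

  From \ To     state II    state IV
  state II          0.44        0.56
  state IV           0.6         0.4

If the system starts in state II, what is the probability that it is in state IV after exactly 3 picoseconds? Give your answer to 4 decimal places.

0.4847

Propagate the distribution vector 3 picoseconds from state II.
After 0 picoseconds: (1.0000, 0.0000)
After 1 picosecond: (0.4400, 0.5600)
After 2 picoseconds: (0.5296, 0.4704)
After 3 picoseconds: (0.5153, 0.4847)
P(in state IV after 3 picoseconds) = 0.4847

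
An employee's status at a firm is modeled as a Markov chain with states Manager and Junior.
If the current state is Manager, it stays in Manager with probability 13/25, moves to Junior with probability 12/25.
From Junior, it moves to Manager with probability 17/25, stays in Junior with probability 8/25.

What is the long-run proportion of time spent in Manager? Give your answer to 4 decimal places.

0.5862

Let the stationary distribution be π with π = πP and π_1 + π_2 = 1.
π_1 = 0.52·π_1 + 0.68·π_2
Solving with the normalization constraint gives π = (0.5862, 0.4138).
So the stationary probability of Manager is 0.5862.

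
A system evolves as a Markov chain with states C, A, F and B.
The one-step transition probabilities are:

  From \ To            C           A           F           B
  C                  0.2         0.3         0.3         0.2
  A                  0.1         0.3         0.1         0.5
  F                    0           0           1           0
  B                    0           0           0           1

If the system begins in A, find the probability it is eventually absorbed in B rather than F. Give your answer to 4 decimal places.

Let h(s) be the probability of absorption at B starting from transient state s. Then h(B) = 1 and h(F) = 0. By first-step analysis:
h(C) = 0.2·h(C) + 0.3·h(A) + 0.3·0 + 0.2·1
h(A) = 0.1·h(C) + 0.3·h(A) + 0.1·0 + 0.5·1
Solving: h(C) = 0.5472, h(A) = 0.7925.
Starting from A, the probability is 0.7925.

0.7925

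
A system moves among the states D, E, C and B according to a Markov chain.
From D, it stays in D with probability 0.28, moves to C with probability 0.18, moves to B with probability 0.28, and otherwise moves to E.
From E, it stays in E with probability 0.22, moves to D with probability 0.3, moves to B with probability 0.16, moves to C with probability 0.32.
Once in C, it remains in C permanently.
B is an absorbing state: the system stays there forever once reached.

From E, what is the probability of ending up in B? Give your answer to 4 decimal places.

Let h(s) be the probability of absorption at B starting from transient state s. Then h(B) = 1 and h(C) = 0. By first-step analysis:
h(D) = 0.28·h(D) + 0.26·h(E) + 0.18·0 + 0.28·1
h(E) = 0.3·h(D) + 0.22·h(E) + 0.32·0 + 0.16·1
Solving: h(D) = 0.5376, h(E) = 0.4119.
Starting from E, the probability is 0.4119.

0.4119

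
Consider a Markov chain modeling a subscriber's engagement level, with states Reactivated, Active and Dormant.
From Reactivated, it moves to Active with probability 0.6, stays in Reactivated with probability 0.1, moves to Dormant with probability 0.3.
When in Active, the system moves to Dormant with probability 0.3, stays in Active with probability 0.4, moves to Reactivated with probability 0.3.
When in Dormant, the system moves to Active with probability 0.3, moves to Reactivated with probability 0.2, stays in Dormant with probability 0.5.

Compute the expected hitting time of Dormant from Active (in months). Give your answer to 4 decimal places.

3.3333

Let t(s) be the expected number of months to first reach Dormant from state s, with t(Dormant) = 0. Conditioning on the first month:
t(Reactivated) = 1 + 0.1·t(Reactivated) + 0.6·t(Active)
t(Active) = 1 + 0.3·t(Reactivated) + 0.4·t(Active)
Solving: t(Reactivated) = 3.3333, t(Active) = 3.3333.
Expected months from Active to Dormant: 3.3333.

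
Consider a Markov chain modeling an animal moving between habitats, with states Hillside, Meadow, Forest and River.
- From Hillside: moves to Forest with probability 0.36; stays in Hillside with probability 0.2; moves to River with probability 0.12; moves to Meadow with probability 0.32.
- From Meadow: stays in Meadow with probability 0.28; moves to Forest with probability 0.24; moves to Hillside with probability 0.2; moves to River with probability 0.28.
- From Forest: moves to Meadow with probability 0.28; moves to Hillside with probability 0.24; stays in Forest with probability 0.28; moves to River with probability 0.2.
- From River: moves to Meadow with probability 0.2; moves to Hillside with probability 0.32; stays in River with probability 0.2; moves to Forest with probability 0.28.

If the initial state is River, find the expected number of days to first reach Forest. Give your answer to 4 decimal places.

Let t(s) be the expected number of days to first reach Forest from state s, with t(Forest) = 0. Conditioning on the first day:
t(Hillside) = 1 + 0.2·t(Hillside) + 0.32·t(Meadow) + 0.12·t(River)
t(Meadow) = 1 + 0.2·t(Hillside) + 0.28·t(Meadow) + 0.28·t(River)
t(River) = 1 + 0.32·t(Hillside) + 0.2·t(Meadow) + 0.2·t(River)
Solving: t(Hillside) = 3.2139, t(Meadow) = 3.6196, t(River) = 3.4405.
Expected days from River to Forest: 3.4405.

3.4405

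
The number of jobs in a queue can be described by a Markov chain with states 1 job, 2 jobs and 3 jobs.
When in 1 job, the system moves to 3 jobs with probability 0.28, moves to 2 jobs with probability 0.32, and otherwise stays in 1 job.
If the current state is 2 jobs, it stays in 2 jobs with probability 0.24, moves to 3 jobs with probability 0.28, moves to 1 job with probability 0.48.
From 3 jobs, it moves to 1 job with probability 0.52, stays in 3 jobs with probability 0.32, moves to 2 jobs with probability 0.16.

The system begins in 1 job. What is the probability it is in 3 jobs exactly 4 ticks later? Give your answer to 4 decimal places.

Propagate the distribution vector 4 ticks from 1 job.
After 0 ticks: (1.0000, 0.0000, 0.0000)
After 1 tick: (0.4000, 0.3200, 0.2800)
After 2 ticks: (0.4592, 0.2496, 0.2912)
After 3 ticks: (0.4549, 0.2534, 0.2916)
After 4 ticks: (0.4553, 0.2531, 0.2917)
P(in 3 jobs after 4 ticks) = 0.2917

0.2917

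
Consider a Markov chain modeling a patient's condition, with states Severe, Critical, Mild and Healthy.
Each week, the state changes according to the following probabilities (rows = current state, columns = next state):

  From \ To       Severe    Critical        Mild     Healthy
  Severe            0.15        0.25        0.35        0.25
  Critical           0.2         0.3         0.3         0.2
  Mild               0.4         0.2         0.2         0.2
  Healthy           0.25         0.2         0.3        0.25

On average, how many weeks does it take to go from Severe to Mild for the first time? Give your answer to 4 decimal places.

Let t(s) be the expected number of weeks to first reach Mild from state s, with t(Mild) = 0. Conditioning on the first week:
t(Severe) = 1 + 0.15·t(Severe) + 0.25·t(Critical) + 0.25·t(Healthy)
t(Critical) = 1 + 0.2·t(Severe) + 0.3·t(Critical) + 0.2·t(Healthy)
t(Healthy) = 1 + 0.25·t(Severe) + 0.2·t(Critical) + 0.25·t(Healthy)
Solving: t(Severe) = 3.0713, t(Critical) = 3.2253, t(Healthy) = 3.2172.
Expected weeks from Severe to Mild: 3.0713.

3.0713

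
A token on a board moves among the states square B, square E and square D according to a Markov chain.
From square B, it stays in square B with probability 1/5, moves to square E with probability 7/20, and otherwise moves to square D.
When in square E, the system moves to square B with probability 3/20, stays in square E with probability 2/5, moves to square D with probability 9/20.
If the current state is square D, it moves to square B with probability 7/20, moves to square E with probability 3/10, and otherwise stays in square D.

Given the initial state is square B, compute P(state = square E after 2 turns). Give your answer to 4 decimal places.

0.3450

Sum over the intermediate state after 1 turn:
P = P(square B→square B)·P(square B→square E) + P(square B→square E)·P(square E→square E) + P(square B→square D)·P(square D→square E)
  = 0.2×0.35 + 0.35×0.4 + 0.45×0.3
  = 0.0700 + 0.1400 + 0.1350 = 0.3450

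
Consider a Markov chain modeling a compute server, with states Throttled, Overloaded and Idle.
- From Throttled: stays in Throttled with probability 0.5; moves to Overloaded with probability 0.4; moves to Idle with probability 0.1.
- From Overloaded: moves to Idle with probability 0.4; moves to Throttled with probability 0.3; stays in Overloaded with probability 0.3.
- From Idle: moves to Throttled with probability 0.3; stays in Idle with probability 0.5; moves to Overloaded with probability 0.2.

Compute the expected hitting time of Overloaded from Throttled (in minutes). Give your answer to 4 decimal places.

2.7273

Let t(s) be the expected number of minutes to first reach Overloaded from state s, with t(Overloaded) = 0. Conditioning on the first minute:
t(Throttled) = 1 + 0.5·t(Throttled) + 0.1·t(Idle)
t(Idle) = 1 + 0.3·t(Throttled) + 0.5·t(Idle)
Solving: t(Throttled) = 2.7273, t(Idle) = 3.6364.
Expected minutes from Throttled to Overloaded: 2.7273.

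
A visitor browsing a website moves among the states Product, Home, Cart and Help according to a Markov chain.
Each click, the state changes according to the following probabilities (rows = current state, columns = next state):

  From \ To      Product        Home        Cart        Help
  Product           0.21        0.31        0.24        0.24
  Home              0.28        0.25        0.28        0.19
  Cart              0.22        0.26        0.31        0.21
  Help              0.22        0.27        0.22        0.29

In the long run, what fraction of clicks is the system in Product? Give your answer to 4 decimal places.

Let the stationary distribution be π with π = πP and π_1 + π_2 + π_3 + π_4 = 1.
π_1 = 0.21·π_1 + 0.28·π_2 + 0.22·π_3 + 0.22·π_4
π_2 = 0.31·π_1 + 0.25·π_2 + 0.26·π_3 + 0.27·π_4
π_3 = 0.24·π_1 + 0.28·π_2 + 0.31·π_3 + 0.22·π_4
Solving with the normalization constraint gives π = (0.2339, 0.2713, 0.2648, 0.2300).
So the stationary probability of Product is 0.2339.

0.2339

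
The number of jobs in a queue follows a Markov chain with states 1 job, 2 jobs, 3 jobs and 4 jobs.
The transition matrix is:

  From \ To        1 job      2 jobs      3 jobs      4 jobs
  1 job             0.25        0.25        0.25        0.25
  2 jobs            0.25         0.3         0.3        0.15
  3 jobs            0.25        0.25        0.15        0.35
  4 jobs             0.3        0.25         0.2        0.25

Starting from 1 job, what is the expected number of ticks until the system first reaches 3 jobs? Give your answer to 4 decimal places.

Let t(s) be the expected number of ticks to first reach 3 jobs from state s, with t(3 jobs) = 0. Conditioning on the first tick:
t(1 job) = 1 + 0.25·t(1 job) + 0.25·t(2 jobs) + 0.25·t(4 jobs)
t(2 jobs) = 1 + 0.25·t(1 job) + 0.3·t(2 jobs) + 0.15·t(4 jobs)
t(4 jobs) = 1 + 0.3·t(1 job) + 0.25·t(2 jobs) + 0.25·t(4 jobs)
Solving: t(1 job) = 3.9687, t(2 jobs) = 3.7389, t(4 jobs) = 4.1671.
Expected ticks from 1 job to 3 jobs: 3.9687.

3.9687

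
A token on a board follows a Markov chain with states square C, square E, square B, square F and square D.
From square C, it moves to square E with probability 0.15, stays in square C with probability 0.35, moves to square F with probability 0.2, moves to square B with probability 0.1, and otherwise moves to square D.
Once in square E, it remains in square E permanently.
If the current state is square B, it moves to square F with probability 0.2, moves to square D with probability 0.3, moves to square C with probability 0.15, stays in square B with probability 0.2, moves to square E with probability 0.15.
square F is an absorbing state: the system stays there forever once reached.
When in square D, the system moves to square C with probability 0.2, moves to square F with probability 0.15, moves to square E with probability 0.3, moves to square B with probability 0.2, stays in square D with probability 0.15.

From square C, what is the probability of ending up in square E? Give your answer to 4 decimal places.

0.4874

Let h(s) be the probability of absorption at square E starting from transient state s. Then h(square E) = 1 and h(square F) = 0. By first-step analysis:
h(square C) = 0.35·h(square C) + 0.15·1 + 0.1·h(square B) + 0.2·0 + 0.2·h(square D)
h(square B) = 0.15·h(square C) + 0.15·1 + 0.2·h(square B) + 0.2·0 + 0.3·h(square D)
h(square D) = 0.2·h(square C) + 0.3·1 + 0.2·h(square B) + 0.15·0 + 0.15·h(square D)
Solving: h(square C) = 0.4874, h(square B) = 0.4982, h(square D) = 0.5848.
Starting from square C, the probability is 0.4874.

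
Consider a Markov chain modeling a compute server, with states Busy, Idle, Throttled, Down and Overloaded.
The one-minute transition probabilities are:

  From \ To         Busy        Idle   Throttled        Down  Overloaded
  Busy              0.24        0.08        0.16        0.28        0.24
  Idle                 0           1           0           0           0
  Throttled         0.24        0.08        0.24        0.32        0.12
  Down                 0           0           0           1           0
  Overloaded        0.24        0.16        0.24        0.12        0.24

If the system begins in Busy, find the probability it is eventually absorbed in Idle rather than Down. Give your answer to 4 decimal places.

0.2779

Let h(s) be the probability of absorption at Idle starting from transient state s. Then h(Idle) = 1 and h(Down) = 0. By first-step analysis:
h(Busy) = 0.24·h(Busy) + 0.08·1 + 0.16·h(Throttled) + 0.28·0 + 0.24·h(Overloaded)
h(Throttled) = 0.24·h(Busy) + 0.08·1 + 0.24·h(Throttled) + 0.32·0 + 0.12·h(Overloaded)
h(Overloaded) = 0.24·h(Busy) + 0.16·1 + 0.24·h(Throttled) + 0.12·0 + 0.24·h(Overloaded)
Solving: h(Busy) = 0.2779, h(Throttled) = 0.2527, h(Overloaded) = 0.3781.
Starting from Busy, the probability is 0.2779.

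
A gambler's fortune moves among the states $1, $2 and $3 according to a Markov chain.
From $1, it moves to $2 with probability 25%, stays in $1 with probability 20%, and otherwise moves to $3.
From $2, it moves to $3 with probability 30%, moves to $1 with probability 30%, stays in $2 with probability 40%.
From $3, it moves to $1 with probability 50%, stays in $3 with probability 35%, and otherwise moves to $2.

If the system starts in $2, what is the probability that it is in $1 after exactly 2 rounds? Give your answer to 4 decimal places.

Sum over the intermediate state after 1 round:
P = P($2→$1)·P($1→$1) + P($2→$2)·P($2→$1) + P($2→$3)·P($3→$1)
  = 0.3×0.2 + 0.4×0.3 + 0.3×0.5
  = 0.0600 + 0.1200 + 0.1500 = 0.3300

0.3300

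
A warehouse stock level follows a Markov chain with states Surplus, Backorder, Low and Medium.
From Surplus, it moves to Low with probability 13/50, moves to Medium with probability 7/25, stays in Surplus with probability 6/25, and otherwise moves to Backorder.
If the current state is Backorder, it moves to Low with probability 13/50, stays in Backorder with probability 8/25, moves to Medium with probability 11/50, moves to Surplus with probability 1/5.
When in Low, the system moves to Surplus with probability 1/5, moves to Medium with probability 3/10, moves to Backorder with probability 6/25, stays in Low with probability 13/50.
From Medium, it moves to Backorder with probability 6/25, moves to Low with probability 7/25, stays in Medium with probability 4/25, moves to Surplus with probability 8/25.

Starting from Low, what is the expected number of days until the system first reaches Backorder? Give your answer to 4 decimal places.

Let t(s) be the expected number of days to first reach Backorder from state s, with t(Backorder) = 0. Conditioning on the first day:
t(Surplus) = 1 + 0.24·t(Surplus) + 0.26·t(Low) + 0.28·t(Medium)
t(Low) = 1 + 0.2·t(Surplus) + 0.26·t(Low) + 0.3·t(Medium)
t(Medium) = 1 + 0.32·t(Surplus) + 0.28·t(Low) + 0.16·t(Medium)
Solving: t(Surplus) = 4.3403, t(Low) = 4.2520, t(Medium) = 4.2613.
Expected days from Low to Backorder: 4.2520.

4.2520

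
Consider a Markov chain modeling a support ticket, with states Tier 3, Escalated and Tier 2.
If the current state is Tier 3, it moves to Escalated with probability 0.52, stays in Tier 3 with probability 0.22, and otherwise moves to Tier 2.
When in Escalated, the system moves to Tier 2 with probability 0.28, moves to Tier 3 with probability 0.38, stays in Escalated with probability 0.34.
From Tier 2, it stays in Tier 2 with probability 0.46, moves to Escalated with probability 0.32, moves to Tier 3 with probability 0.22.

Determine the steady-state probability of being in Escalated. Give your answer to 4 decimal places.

0.3840

Let the stationary distribution be π with π = πP and π_1 + π_2 + π_3 = 1.
π_1 = 0.22·π_1 + 0.38·π_2 + 0.22·π_3
π_2 = 0.52·π_1 + 0.34·π_2 + 0.32·π_3
Solving with the normalization constraint gives π = (0.2814, 0.3840, 0.3346).
So the stationary probability of Escalated is 0.3840.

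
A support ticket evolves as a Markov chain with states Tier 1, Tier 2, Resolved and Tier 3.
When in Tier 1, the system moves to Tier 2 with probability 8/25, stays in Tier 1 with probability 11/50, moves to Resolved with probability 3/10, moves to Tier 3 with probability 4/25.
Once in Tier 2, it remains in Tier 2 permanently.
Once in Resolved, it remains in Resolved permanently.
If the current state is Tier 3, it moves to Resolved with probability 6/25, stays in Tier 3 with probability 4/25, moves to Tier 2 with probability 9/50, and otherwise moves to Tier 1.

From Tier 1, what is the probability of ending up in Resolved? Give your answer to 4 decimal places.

Let h(s) be the probability of absorption at Resolved starting from transient state s. Then h(Resolved) = 1 and h(Tier 2) = 0. By first-step analysis:
h(Tier 1) = 0.22·h(Tier 1) + 0.32·0 + 0.3·1 + 0.16·h(Tier 3)
h(Tier 3) = 0.42·h(Tier 1) + 0.18·0 + 0.24·1 + 0.16·h(Tier 3)
Solving: h(Tier 1) = 0.4939, h(Tier 3) = 0.5327.
Starting from Tier 1, the probability is 0.4939.

0.4939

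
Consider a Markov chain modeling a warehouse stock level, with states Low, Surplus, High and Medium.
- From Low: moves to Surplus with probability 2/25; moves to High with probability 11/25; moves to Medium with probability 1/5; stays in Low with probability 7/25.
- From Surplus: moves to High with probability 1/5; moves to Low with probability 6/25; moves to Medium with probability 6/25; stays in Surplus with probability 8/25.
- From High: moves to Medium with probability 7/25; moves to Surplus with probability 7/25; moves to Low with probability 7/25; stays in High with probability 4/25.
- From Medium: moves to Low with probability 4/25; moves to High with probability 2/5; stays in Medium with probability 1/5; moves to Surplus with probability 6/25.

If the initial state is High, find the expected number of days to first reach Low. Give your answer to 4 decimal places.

4.1861

Let t(s) be the expected number of days to first reach Low from state s, with t(Low) = 0. Conditioning on the first day:
t(Surplus) = 1 + 0.32·t(Surplus) + 0.2·t(High) + 0.24·t(Medium)
t(High) = 1 + 0.28·t(Surplus) + 0.16·t(High) + 0.28·t(Medium)
t(Medium) = 1 + 0.24·t(Surplus) + 0.4·t(High) + 0.2·t(Medium)
Solving: t(Surplus) = 4.3414, t(High) = 4.1861, t(Medium) = 4.6454.
Expected days from High to Low: 4.1861.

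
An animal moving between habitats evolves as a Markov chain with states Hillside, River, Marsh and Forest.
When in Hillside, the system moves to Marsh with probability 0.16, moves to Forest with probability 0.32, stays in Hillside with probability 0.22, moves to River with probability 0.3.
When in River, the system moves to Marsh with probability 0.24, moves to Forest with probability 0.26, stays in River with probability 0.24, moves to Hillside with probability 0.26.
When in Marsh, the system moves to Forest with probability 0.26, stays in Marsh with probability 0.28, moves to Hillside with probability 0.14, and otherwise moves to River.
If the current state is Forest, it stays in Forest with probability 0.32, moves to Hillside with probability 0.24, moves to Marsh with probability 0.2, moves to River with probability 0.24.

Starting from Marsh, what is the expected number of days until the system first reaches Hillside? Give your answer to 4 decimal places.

Let t(s) be the expected number of days to first reach Hillside from state s, with t(Hillside) = 0. Conditioning on the first day:
t(River) = 1 + 0.24·t(River) + 0.24·t(Marsh) + 0.26·t(Forest)
t(Marsh) = 1 + 0.32·t(River) + 0.28·t(Marsh) + 0.26·t(Forest)
t(Forest) = 1 + 0.24·t(River) + 0.2·t(Marsh) + 0.32·t(Forest)
Solving: t(River) = 4.4277, t(Marsh) = 4.9812, t(Forest) = 4.4984.
Expected days from Marsh to Hillside: 4.9812.

4.9812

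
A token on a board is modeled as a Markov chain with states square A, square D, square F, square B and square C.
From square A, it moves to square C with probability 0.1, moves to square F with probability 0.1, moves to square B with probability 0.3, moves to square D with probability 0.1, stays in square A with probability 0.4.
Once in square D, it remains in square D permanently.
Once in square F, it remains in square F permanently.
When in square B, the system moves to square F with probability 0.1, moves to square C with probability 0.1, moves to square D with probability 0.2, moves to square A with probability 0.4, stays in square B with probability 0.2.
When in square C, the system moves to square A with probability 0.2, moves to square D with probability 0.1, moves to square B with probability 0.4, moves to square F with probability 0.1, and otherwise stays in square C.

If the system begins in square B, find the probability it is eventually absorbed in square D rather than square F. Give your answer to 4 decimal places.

Let h(s) be the probability of absorption at square D starting from transient state s. Then h(square D) = 1 and h(square F) = 0. By first-step analysis:
h(square A) = 0.4·h(square A) + 0.1·1 + 0.1·0 + 0.3·h(square B) + 0.1·h(square C)
h(square B) = 0.4·h(square A) + 0.2·1 + 0.1·0 + 0.2·h(square B) + 0.1·h(square C)
h(square C) = 0.2·h(square A) + 0.1·1 + 0.1·0 + 0.4·h(square B) + 0.2·h(square C)
Solving: h(square A) = 0.5619, h(square B) = 0.6018, h(square C) = 0.5664.
Starting from square B, the probability is 0.6018.

0.6018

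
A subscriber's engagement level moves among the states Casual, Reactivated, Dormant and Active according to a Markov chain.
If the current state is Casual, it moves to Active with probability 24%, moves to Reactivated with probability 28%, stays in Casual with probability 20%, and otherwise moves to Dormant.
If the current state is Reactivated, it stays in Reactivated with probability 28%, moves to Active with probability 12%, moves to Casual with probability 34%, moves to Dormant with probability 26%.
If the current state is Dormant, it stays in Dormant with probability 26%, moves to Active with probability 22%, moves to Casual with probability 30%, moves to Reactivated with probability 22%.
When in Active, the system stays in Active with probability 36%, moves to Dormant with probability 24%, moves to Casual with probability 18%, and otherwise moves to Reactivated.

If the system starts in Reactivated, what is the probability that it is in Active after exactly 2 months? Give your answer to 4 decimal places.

0.2156

Propagate the distribution vector 2 months from Reactivated.
After 0 months: (0.0000, 1.0000, 0.0000, 0.0000)
After 1 month: (0.3400, 0.2800, 0.2600, 0.1200)
After 2 months: (0.2628, 0.2572, 0.2644, 0.2156)
P(in Active after 2 months) = 0.2156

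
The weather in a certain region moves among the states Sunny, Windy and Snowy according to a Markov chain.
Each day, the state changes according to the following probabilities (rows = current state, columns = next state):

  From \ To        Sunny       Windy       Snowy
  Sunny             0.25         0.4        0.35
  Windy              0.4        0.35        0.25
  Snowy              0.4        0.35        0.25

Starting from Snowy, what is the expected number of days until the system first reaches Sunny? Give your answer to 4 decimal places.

Let t(s) be the expected number of days to first reach Sunny from state s, with t(Sunny) = 0. Conditioning on the first day:
t(Windy) = 1 + 0.35·t(Windy) + 0.25·t(Snowy)
t(Snowy) = 1 + 0.35·t(Windy) + 0.25·t(Snowy)
Solving: t(Windy) = 2.5000, t(Snowy) = 2.5000.
Expected days from Snowy to Sunny: 2.5000.

2.5000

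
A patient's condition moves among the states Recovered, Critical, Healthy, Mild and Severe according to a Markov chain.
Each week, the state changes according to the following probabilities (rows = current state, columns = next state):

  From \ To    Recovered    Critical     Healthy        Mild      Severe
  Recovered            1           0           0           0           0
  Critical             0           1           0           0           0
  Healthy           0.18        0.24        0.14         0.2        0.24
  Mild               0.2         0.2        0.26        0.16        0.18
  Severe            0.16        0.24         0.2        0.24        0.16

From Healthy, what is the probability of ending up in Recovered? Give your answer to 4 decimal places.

Let h(s) be the probability of absorption at Recovered starting from transient state s. Then h(Recovered) = 1 and h(Critical) = 0. By first-step analysis:
h(Healthy) = 0.18·1 + 0.24·0 + 0.14·h(Healthy) + 0.2·h(Mild) + 0.24·h(Severe)
h(Mild) = 0.2·1 + 0.2·0 + 0.26·h(Healthy) + 0.16·h(Mild) + 0.18·h(Severe)
h(Severe) = 0.16·1 + 0.24·0 + 0.2·h(Healthy) + 0.24·h(Mild) + 0.16·h(Severe)
Solving: h(Healthy) = 0.4366, h(Mild) = 0.4648, h(Severe) = 0.4272.
Starting from Healthy, the probability is 0.4366.

0.4366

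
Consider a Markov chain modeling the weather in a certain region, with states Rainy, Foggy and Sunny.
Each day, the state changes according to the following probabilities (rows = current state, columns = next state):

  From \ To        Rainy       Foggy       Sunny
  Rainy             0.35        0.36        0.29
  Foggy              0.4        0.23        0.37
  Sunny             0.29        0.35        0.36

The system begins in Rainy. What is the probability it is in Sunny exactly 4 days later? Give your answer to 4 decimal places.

0.3390

Propagate the distribution vector 4 days from Rainy.
After 0 days: (1.0000, 0.0000, 0.0000)
After 1 day: (0.3500, 0.3600, 0.2900)
After 2 days: (0.3506, 0.3103, 0.3391)
After 3 days: (0.3452, 0.3163, 0.3386)
After 4 days: (0.3455, 0.3155, 0.3390)
P(in Sunny after 4 days) = 0.3390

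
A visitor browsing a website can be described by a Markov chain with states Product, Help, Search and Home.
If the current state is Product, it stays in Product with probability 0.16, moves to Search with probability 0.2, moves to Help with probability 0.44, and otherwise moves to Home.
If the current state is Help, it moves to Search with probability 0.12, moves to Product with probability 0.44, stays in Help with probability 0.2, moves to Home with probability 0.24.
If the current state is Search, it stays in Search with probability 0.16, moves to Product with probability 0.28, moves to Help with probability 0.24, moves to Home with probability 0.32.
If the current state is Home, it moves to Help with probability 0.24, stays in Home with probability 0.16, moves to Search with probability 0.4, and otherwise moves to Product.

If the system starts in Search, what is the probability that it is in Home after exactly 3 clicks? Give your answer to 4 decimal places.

Propagate the distribution vector 3 clicks from Search.
After 0 clicks: (0.0000, 0.0000, 1.0000, 0.0000)
After 1 click: (0.2800, 0.2400, 0.1600, 0.3200)
After 2 clicks: (0.2592, 0.2864, 0.2384, 0.2160)
After 3 clicks: (0.2774, 0.2804, 0.2108, 0.2314)
P(in Home after 3 clicks) = 0.2314

0.2314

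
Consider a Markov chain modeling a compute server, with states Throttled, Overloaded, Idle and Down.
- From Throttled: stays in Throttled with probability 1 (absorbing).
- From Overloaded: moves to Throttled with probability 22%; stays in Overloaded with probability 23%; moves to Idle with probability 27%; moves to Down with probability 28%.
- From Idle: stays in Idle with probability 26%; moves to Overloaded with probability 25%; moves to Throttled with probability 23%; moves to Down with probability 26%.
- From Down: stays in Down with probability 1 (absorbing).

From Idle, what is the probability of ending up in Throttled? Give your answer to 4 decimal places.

Let h(s) be the probability of absorption at Throttled starting from transient state s. Then h(Throttled) = 1 and h(Down) = 0. By first-step analysis:
h(Overloaded) = 0.22·1 + 0.23·h(Overloaded) + 0.27·h(Idle) + 0.28·0
h(Idle) = 0.23·1 + 0.25·h(Overloaded) + 0.26·h(Idle) + 0.26·0
Solving: h(Overloaded) = 0.4477, h(Idle) = 0.4621.
Starting from Idle, the probability is 0.4621.

0.4621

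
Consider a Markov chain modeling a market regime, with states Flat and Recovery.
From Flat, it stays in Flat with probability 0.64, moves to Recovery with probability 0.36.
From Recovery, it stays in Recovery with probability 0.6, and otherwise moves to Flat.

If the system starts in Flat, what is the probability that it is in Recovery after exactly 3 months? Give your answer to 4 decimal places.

0.4671

Propagate the distribution vector 3 months from Flat.
After 0 months: (1.0000, 0.0000)
After 1 month: (0.6400, 0.3600)
After 2 months: (0.5536, 0.4464)
After 3 months: (0.5329, 0.4671)
P(in Recovery after 3 months) = 0.4671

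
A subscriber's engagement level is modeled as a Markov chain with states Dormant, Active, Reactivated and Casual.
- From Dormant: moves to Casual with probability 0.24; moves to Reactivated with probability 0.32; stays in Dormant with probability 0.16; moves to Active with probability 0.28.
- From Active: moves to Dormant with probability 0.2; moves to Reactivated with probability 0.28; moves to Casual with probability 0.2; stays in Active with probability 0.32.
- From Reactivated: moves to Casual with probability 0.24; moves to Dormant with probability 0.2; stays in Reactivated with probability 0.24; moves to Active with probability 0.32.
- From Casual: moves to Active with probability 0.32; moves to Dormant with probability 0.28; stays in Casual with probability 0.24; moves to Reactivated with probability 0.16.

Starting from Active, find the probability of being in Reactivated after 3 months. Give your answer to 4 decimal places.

Propagate the distribution vector 3 months from Active.
After 0 months: (0.0000, 1.0000, 0.0000, 0.0000)
After 1 month: (0.2000, 0.3200, 0.2800, 0.2000)
After 2 months: (0.2080, 0.3120, 0.2528, 0.2272)
After 3 months: (0.2099, 0.3117, 0.2509, 0.2275)
P(in Reactivated after 3 months) = 0.2509

0.2509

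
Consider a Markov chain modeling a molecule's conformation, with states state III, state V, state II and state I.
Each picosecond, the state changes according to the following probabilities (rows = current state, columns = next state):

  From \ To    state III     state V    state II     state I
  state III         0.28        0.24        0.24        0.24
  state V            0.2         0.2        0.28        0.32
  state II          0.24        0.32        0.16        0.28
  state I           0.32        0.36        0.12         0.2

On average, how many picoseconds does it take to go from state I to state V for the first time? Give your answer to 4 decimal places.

Let t(s) be the expected number of picoseconds to first reach state V from state s, with t(state V) = 0. Conditioning on the first picosecond:
t(state III) = 1 + 0.28·t(state III) + 0.24·t(state II) + 0.24·t(state I)
t(state II) = 1 + 0.24·t(state III) + 0.16·t(state II) + 0.28·t(state I)
t(state I) = 1 + 0.32·t(state III) + 0.12·t(state II) + 0.2·t(state I)
Solving: t(state III) = 3.5180, t(state II) = 3.2435, t(state I) = 3.1437.
Expected picoseconds from state I to state V: 3.1437.

3.1437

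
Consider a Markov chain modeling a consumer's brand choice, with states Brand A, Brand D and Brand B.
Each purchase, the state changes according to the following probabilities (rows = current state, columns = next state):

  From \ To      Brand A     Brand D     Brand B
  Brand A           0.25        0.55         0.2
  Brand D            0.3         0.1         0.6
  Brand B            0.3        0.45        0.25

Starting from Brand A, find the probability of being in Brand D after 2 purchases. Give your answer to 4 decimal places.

0.2825

Sum over the intermediate state after 1 purchase:
P = P(Brand A→Brand A)·P(Brand A→Brand D) + P(Brand A→Brand D)·P(Brand D→Brand D) + P(Brand A→Brand B)·P(Brand B→Brand D)
  = 0.25×0.55 + 0.55×0.1 + 0.2×0.45
  = 0.1375 + 0.0550 + 0.0900 = 0.2825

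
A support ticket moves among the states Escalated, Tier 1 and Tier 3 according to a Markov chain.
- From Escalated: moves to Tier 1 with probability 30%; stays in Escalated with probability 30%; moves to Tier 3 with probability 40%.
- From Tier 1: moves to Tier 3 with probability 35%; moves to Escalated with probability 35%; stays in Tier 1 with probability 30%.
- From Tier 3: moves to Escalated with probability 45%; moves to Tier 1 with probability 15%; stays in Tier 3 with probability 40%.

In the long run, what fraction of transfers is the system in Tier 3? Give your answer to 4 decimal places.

Let the stationary distribution be π with π = πP and π_1 + π_2 + π_3 = 1.
π_1 = 0.3·π_1 + 0.35·π_2 + 0.45·π_3
π_2 = 0.3·π_1 + 0.3·π_2 + 0.15·π_3
Solving with the normalization constraint gives π = (0.3703, 0.2418, 0.3879).
So the stationary probability of Tier 3 is 0.3879.

0.3879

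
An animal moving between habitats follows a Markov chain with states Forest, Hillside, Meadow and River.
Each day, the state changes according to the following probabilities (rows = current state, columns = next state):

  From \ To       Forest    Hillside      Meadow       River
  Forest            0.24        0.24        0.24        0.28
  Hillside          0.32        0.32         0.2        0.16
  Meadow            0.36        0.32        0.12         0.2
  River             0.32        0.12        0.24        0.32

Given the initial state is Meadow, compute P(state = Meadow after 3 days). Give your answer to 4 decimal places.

0.2044

Propagate the distribution vector 3 days from Meadow.
After 0 days: (0.0000, 0.0000, 1.0000, 0.0000)
After 1 day: (0.3600, 0.3200, 0.1200, 0.2000)
After 2 days: (0.2960, 0.2512, 0.2128, 0.2400)
After 3 days: (0.3048, 0.2483, 0.2044, 0.2424)
P(in Meadow after 3 days) = 0.2044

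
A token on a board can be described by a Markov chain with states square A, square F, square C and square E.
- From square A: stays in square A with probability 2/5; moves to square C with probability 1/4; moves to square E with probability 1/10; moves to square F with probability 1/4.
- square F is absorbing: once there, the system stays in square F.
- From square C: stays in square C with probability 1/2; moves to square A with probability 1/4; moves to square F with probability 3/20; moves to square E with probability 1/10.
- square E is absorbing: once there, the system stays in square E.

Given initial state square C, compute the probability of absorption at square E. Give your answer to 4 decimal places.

Let h(s) be the probability of absorption at square E starting from transient state s. Then h(square E) = 1 and h(square F) = 0. By first-step analysis:
h(square A) = 0.4·h(square A) + 0.25·0 + 0.25·h(square C) + 0.1·1
h(square C) = 0.25·h(square A) + 0.15·0 + 0.5·h(square C) + 0.1·1
Solving: h(square A) = 0.3158, h(square C) = 0.3579.
Starting from square C, the probability is 0.3579.

0.3579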